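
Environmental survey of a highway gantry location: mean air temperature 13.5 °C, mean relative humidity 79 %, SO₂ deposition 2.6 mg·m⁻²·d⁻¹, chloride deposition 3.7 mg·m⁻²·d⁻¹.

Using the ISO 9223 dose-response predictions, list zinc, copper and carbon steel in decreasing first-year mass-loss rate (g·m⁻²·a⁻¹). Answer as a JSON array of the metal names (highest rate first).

["carbon steel", "copper", "zinc"]

zinc: f(T) = -0.071·(T−10) [T>10 °C] = -0.2485
  sulphur-dioxide contribution → 0.5801 μm/a
  chloride contribution → 0.2186 μm/a
  ⇒ r_corr(zinc) = 0.7987 μm/a
  mass loss = 0.7987 μm/a × 7.14 g/cm³ = 5.703 g·m⁻²·a⁻¹
copper: temperature factor f = -0.080·(3.5) = -0.2800
  sulphur-dioxide contribution → 0.543 μm/a
  chloride contribution → 0.4859 μm/a
  total first-year rate 1.029 μm/a
  mass loss = 1.029 μm/a × 8.96 g/cm³ = 9.219 g·m⁻²·a⁻¹
carbon steel: T>10 °C ⇒ hinge -0.054·(13.5−10) = -0.1890
  sulphur-dioxide contribution → 11.69 μm/a
  chloride contribution → 5.341 μm/a
  ⇒ r_corr(carbon steel) = 17.03 μm/a
  mass loss = 17.03 μm/a × 7.85 g/cm³ = 133.7 g·m⁻²·a⁻¹
Ordering by g·m⁻²·a⁻¹: carbon steel (134) > copper (9.22) > zinc (5.7)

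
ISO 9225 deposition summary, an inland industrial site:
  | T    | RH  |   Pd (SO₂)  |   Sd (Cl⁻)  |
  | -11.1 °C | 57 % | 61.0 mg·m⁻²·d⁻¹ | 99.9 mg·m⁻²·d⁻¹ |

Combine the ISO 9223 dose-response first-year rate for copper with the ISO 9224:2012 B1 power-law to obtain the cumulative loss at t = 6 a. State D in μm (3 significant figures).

D(6) = 0.634 μm

copper: T≤10 °C ⇒ hinge +0.126·(-11.1−10) = -2.6586
  SO₂ term: 0.0053·61.0^0.26·exp(0.059·57-2.6586) = 0.03122
  Sd branch = 0.01025·Sd^0.27·e^(0.036·RH+0.049·T) = 0.1605 μm/a
  r_corr = 0.03122 + 0.1605 = 0.1917 μm/a
Long-term exponent b (ISO 9224 Table 2, B1) = 0.667
  D(6) = 0.1917 × 6^0.667 = 0.1917 × 3.304 = 0.6335 μm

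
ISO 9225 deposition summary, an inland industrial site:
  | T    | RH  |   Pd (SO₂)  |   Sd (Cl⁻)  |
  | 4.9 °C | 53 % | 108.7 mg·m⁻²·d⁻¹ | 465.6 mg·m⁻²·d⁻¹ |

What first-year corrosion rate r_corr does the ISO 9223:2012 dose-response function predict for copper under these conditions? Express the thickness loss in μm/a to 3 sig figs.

copper: T≤10 °C ⇒ hinge +0.126·(4.9−10) = -0.6426
  SO₂ term: 0.0053·108.7^0.26·exp(0.059·53-0.6426) = 0.2151
  Sd branch = 0.01025·Sd^0.27·e^(0.036·RH+0.049·T) = 0.4613 μm/a
  r_corr = 0.2151 + 0.4613 = 0.6764 μm/a

r_corr = 0.676 μm/a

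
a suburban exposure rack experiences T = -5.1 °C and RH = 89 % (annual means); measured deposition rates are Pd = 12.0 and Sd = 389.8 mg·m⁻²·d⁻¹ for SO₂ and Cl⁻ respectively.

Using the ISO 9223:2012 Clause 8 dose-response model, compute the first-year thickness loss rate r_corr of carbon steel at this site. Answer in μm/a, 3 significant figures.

carbon steel: T≤10 °C ⇒ hinge +0.150·(-5.1−10) = -2.2650
  Pd branch = 1.77·Pd^0.52·e^(0.02·RH+f) = 3.967 μm/a
  Cl⁻ term: 0.102·389.8^0.62·exp(0.033·89+0.04·-5.1) = 63.36
  r_corr = 3.967 + 63.36 = 67.33 μm/a

r_corr = 67.3 μm/a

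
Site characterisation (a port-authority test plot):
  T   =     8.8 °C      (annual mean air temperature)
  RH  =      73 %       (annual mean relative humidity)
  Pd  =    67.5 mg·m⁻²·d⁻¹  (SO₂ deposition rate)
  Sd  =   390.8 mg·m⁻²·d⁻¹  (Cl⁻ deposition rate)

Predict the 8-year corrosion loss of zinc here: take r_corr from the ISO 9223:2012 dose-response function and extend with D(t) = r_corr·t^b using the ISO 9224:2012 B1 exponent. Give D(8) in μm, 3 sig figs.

zinc: f(T) = +0.038·(T−10) [T≤10 °C] = -0.0456
  sulphur-dioxide contribution → 2.26 μm/a
  chloride contribution → 1.99 μm/a
  ⇒ r_corr(zinc) = 4.25 μm/a
Long-term exponent b (ISO 9224 Table 2, B1) = 0.813
  D(8) = 4.25 × 8^0.813 = 4.25 × 5.423 = 23.05 μm

D(8) = 23.0 μm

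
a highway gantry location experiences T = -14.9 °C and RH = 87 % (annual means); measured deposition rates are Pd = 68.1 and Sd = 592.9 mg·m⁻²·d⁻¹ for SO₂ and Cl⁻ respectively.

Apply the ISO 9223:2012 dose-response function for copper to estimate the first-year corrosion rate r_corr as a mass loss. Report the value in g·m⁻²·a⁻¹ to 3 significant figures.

copper: f(T) = +0.126·(T−10) [T≤10 °C] = -3.1374
  Pd branch = 0.0053·Pd^0.26·e^(0.059·RH+f) = 0.1168 μm/a
  Sd branch = 0.01025·Sd^0.27·e^(0.036·RH+0.049·T) = 0.6347 μm/a
  sum: 0.1168 + 0.6347 → r_corr = 0.7515 μm/a
Convert to mass loss: 0.7515 μm/a × 8.96 g/cm³ = 6.734 g·m⁻²·a⁻¹

r_corr = 6.73 g·m⁻²·a⁻¹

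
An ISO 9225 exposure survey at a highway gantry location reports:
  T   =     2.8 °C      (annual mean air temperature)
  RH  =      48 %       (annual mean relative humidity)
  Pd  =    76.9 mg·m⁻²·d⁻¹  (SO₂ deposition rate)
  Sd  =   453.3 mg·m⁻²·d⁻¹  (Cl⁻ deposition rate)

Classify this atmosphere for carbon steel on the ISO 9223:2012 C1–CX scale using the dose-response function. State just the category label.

C3

carbon steel: T≤10 °C ⇒ hinge +0.150·(2.8−10) = -1.0800
  Pd branch = 1.77·Pd^0.52·e^(0.02·RH+f) = 15.02 μm/a
  Cl⁻ term: 0.102·453.3^0.62·exp(0.033·48+0.04·2.8) = 24.67
  r_corr = 15.02 + 24.67 = 39.68 μm/a
ISO 9223 Table 2 (carbon steel): 25 < 39.7 ≤ 50 μm/a ⇒ C3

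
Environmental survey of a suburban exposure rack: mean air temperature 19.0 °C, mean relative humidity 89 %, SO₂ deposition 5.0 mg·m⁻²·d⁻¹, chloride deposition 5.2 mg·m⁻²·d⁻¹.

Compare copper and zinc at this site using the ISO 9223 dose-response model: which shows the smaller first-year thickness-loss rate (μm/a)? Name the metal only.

copper: T>10 °C ⇒ hinge -0.080·(19.0−10) = -0.7200
  sulphur-dioxide contribution → 0.7478 μm/a
  chloride contribution → 0.9997 μm/a
  total first-year rate 1.747 μm/a
zinc: f(T) = -0.071·(T−10) [T>10 °C] = -0.6390
  sulphur-dioxide contribution → 0.8291 μm/a
  chloride contribution → 0.4589 μm/a
  ⇒ r_corr(zinc) = 1.288 μm/a
Ordering by μm/a: copper (1.75) > zinc (1.29)

zinc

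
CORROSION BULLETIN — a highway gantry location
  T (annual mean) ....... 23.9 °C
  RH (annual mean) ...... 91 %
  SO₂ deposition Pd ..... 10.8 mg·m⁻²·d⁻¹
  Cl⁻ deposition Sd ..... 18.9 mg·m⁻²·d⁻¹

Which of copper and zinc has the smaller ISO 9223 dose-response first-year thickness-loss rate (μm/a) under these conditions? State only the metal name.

copper: f(T) = -0.080·(T−10) [T>10 °C] = -1.1120
  sulphur-dioxide contribution → 0.6946 μm/a
  chloride contribution → 1.935 μm/a
  ⇒ r_corr(copper) = 2.63 μm/a
zinc: f(T) = -0.071·(T−10) [T>10 °C] = -0.9869
  sulphur-dioxide contribution → 0.9008 μm/a
  chloride contribution → 1.476 μm/a
  total first-year rate 2.377 μm/a
Ordering by μm/a: copper (2.63) > zinc (2.38)

zinc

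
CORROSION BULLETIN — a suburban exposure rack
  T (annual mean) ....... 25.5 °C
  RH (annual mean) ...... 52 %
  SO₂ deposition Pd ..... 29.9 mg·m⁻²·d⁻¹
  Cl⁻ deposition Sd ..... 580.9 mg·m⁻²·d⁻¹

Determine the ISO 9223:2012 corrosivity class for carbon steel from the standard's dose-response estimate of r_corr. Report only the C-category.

C5

carbon steel: f(T) = -0.054·(T−10) [T>10 °C] = -0.8370
  sulphur-dioxide contribution → 12.69 μm/a
  chloride contribution → 81.39 μm/a
  ⇒ r_corr(carbon steel) = 94.08 μm/a
94.1 μm/a falls in (80, 200] for carbon steel → category C5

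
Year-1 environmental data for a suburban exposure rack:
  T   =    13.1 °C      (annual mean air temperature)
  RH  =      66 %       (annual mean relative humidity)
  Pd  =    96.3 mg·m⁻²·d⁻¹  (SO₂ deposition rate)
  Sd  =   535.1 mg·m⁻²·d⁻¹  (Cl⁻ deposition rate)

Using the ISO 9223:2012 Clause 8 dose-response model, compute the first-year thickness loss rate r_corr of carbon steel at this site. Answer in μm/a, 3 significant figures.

carbon steel: temperature factor f = -0.054·(3.1) = -0.1674
  SO₂ term: 1.77·96.3^0.52·exp(0.02·66-0.1674) = 60.26
  Cl⁻ term: 0.102·535.1^0.62·exp(0.033·66+0.04·13.1) = 74.76
  sum: 60.26 + 74.76 → r_corr = 135 μm/a

r_corr = 135 μm/a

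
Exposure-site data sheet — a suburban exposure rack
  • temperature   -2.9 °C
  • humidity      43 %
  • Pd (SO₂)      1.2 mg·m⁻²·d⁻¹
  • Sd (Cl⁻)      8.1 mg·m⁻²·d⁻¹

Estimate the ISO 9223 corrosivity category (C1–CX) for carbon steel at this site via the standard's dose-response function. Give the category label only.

carbon steel: f(T) = +0.150·(T−10) [T≤10 °C] = -1.9350
  SO₂ term: 1.77·1.2^0.52·exp(0.02·43-1.9350) = 0.6642
  Sd branch = 0.102·Sd^0.62·e^(0.033·RH+0.04·T) = 1.373 μm/a
  r_corr = 0.6642 + 1.373 = 2.037 μm/a
ISO 9223 Table 2 (carbon steel): 1.3 < 2.04 ≤ 25 μm/a ⇒ C2

C2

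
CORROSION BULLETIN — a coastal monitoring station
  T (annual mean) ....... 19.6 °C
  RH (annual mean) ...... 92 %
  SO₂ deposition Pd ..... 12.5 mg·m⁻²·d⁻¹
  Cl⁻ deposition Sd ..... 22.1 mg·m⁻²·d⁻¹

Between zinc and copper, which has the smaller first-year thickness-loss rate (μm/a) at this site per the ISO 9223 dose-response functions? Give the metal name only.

zinc: temperature factor f = -0.071·(9.6) = -0.6816
  sulphur-dioxide contribution → 1.365 μm/a
  chloride contribution → 1.129 μm/a
  total first-year rate 2.494 μm/a
copper: T>10 °C ⇒ hinge -0.080·(19.6−10) = -0.7680
  sulphur-dioxide contribution → 1.08 μm/a
  chloride contribution → 1.695 μm/a
  total first-year rate 2.775 μm/a
Ordering by μm/a: copper (2.77) > zinc (2.49)

zinc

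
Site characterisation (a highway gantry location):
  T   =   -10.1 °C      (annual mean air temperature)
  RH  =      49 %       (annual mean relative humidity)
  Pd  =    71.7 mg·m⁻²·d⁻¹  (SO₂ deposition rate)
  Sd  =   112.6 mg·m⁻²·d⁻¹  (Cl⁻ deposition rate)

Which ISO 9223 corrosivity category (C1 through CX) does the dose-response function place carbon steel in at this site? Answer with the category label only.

C2

carbon steel: T≤10 °C ⇒ hinge +0.150·(-10.1−10) = -3.0150
  SO₂ term: 1.77·71.7^0.52·exp(0.02·49-3.0150) = 2.133
  Cl⁻ term: 0.102·112.6^0.62·exp(0.033·49+0.04·-10.1) = 6.417
  r_corr = 2.133 + 6.417 = 8.551 μm/a
8.55 μm/a falls in (1.3, 25] for carbon steel → category C2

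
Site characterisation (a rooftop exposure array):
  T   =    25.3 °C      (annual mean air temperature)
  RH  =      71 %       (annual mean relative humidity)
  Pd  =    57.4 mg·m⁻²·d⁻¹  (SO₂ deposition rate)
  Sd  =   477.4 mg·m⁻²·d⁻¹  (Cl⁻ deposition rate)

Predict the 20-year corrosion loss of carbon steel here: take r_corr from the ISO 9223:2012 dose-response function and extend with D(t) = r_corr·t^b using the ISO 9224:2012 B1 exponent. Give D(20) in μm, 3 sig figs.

D(20) = 767 μm

carbon steel: temperature factor f = -0.054·(15.3) = -0.8262
  SO₂ term: 1.77·57.4^0.52·exp(0.02·71-0.8262) = 26.33
  Cl⁻ term: 0.102·477.4^0.62·exp(0.033·71+0.04·25.3) = 133.8
  r_corr = 26.33 + 133.8 = 160.2 μm/a
Power-law: D(20) = r_corr · 20^0.523
  D(20) = 160.2 × 20^0.523 = 160.2 × 4.791 = 767.4 μm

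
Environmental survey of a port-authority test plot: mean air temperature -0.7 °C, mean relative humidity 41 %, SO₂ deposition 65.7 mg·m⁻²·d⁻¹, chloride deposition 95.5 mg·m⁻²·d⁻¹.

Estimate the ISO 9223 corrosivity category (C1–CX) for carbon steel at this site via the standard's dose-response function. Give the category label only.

C2

carbon steel: T≤10 °C ⇒ hinge +0.150·(-0.7−10) = -1.6050
  SO₂ term: 1.77·65.7^0.52·exp(0.02·41-1.6050) = 7.115
  Sd branch = 0.102·Sd^0.62·e^(0.033·RH+0.04·T) = 6.481 μm/a
  r_corr = 7.115 + 6.481 = 13.6 μm/a
ISO 9223 Table 2 (carbon steel): 1.3 < 13.6 ≤ 25 μm/a ⇒ C2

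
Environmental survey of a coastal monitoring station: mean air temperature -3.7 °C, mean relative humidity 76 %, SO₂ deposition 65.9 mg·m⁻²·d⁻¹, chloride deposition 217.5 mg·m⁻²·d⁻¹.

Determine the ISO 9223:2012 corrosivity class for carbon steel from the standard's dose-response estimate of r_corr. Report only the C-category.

C3

carbon steel: temperature factor f = +0.150·(-13.7) = -2.0550
  sulphur-dioxide contribution → 9.151 μm/a
  chloride contribution → 30.39 μm/a
  total first-year rate 39.54 μm/a
Category bounds: 25…50 μm/a bracket r_corr ⇒ C3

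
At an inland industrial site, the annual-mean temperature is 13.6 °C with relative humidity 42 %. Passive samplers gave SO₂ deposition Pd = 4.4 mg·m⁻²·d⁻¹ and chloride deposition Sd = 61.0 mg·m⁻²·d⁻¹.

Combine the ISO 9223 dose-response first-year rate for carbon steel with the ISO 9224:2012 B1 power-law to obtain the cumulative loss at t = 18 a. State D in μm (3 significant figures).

carbon steel: T>10 °C ⇒ hinge -0.054·(13.6−10) = -0.1944
  sulphur-dioxide contribution → 7.294 μm/a
  chloride contribution → 8.989 μm/a
  ⇒ r_corr(carbon steel) = 16.28 μm/a
ISO 9224: D(t) = r_corr · t^b with b = 0.523 (carbon steel, B1)
  D(18) = 16.28 × 18^0.523 = 16.28 × 4.534 = 73.83 μm

D(18) = 73.8 μm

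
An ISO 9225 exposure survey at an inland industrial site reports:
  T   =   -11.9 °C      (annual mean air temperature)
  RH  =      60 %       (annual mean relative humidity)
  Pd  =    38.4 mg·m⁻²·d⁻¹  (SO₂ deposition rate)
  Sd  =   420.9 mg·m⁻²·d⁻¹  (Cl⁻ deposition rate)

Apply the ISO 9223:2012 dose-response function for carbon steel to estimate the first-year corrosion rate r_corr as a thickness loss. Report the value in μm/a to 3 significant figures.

r_corr = 20.9 μm/a

carbon steel: f(T) = +0.150·(T−10) [T≤10 °C] = -3.2850
  Pd branch = 1.77·Pd^0.52·e^(0.02·RH+f) = 1.467 μm/a
  Sd branch = 0.102·Sd^0.62·e^(0.033·RH+0.04·T) = 19.44 μm/a
  sum: 1.467 + 19.44 → r_corr = 20.91 μm/a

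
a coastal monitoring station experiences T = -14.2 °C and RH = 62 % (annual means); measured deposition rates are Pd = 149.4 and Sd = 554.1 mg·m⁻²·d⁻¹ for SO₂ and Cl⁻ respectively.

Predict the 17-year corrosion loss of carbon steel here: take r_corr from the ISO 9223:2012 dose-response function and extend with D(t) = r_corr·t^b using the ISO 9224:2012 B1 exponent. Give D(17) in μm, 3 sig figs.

carbon steel: temperature factor f = +0.150·(-24.2) = -3.6300
  sulphur-dioxide contribution → 2.191 μm/a
  chloride contribution → 22.47 μm/a
  ⇒ r_corr(carbon steel) = 24.66 μm/a
ISO 9224: D(t) = r_corr · t^b with b = 0.523 (carbon steel, B1)
  D(17) = 24.66 × 17^0.523 = 24.66 × 4.401 = 108.5 μm

D(17) = 109 μm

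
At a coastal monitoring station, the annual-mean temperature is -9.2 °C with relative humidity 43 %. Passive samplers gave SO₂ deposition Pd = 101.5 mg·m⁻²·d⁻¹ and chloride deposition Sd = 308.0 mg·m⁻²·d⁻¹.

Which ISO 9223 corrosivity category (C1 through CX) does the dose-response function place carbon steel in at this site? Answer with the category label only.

C2

carbon steel: T≤10 °C ⇒ hinge +0.150·(-9.2−10) = -2.8800
  sulphur-dioxide contribution → 2.595 μm/a
  chloride contribution → 10.18 μm/a
  total first-year rate 12.78 μm/a
12.8 μm/a falls in (1.3, 25] for carbon steel → category C2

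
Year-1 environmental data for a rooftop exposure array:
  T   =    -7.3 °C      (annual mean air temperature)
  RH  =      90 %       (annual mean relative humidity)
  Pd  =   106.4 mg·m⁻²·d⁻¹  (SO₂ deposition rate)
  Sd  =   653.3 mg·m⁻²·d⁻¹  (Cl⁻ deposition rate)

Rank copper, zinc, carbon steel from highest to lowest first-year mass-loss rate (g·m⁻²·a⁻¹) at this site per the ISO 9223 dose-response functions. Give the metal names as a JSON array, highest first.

["carbon steel", "zinc", "copper"]

copper: f(T) = +0.126·(T−10) [T≤10 °C] = -2.1798
  sulphur-dioxide contribution → 0.408 μm/a
  chloride contribution → 1.053 μm/a
  total first-year rate 1.461 μm/a
  mass loss = 1.461 μm/a × 8.96 g/cm³ = 13.09 g·m⁻²·a⁻¹
zinc: f(T) = +0.038·(T−10) [T≤10 °C] = -0.6574
  sulphur-dioxide contribution → 3.273 μm/a
  chloride contribution → 0.7778 μm/a
  total first-year rate 4.051 μm/a
  mass loss = 4.051 μm/a × 7.14 g/cm³ = 28.92 g·m⁻²·a⁻¹
carbon steel: temperature factor f = +0.150·(-17.3) = -2.5950
  sulphur-dioxide contribution → 9.051 μm/a
  chloride contribution → 82.61 μm/a
  total first-year rate 91.66 μm/a
  mass loss = 91.66 μm/a × 7.85 g/cm³ = 719.5 g·m⁻²·a⁻¹
Ordering by g·m⁻²·a⁻¹: carbon steel (720) > zinc (28.9) > copper (13.1)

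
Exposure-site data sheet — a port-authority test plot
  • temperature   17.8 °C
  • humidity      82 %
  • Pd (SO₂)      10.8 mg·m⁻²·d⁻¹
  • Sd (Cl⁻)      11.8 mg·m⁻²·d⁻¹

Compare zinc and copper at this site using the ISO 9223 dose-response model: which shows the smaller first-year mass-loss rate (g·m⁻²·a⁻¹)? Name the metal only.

zinc

zinc: f(T) = -0.071·(T−10) [T>10 °C] = -0.5538
  Pd branch = 0.0129·Pd^0.44·e^(0.046·RH+f) = 0.9182 μm/a
  Cl⁻ term: 0.0175·11.8^0.57·exp(0.008·82+0.085·17.8) = 0.6252
  sum: 0.9182 + 0.6252 → r_corr = 1.543 μm/a
  mass loss = 1.543 μm/a × 7.14 g/cm³ = 11.02 g·m⁻²·a⁻¹
copper: temperature factor f = -0.080·(7.8) = -0.6240
  Pd branch = 0.0053·Pd^0.26·e^(0.059·RH+f) = 0.6654 μm/a
  Cl⁻ term: 0.01025·11.8^0.27·exp(0.036·82+0.049·17.8) = 0.914
  r_corr = 0.6654 + 0.914 = 1.579 μm/a
  mass loss = 1.579 μm/a × 8.96 g/cm³ = 14.15 g·m⁻²·a⁻¹
Ordering by g·m⁻²·a⁻¹: copper (14.2) > zinc (11)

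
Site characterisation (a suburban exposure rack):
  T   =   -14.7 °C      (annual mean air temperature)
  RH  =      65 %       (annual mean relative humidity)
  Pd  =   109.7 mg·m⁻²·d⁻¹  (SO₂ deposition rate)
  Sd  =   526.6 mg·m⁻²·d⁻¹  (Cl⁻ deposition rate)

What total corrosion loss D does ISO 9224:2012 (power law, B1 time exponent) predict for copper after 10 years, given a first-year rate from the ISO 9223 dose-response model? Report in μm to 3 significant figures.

copper: f(T) = +0.126·(T−10) [T≤10 °C] = -3.1122
  sulphur-dioxide contribution → 0.03704 μm/a
  chloride contribution → 0.2812 μm/a
  ⇒ r_corr(copper) = 0.3182 μm/a
Power-law: D(10) = r_corr · 10^0.667
  D(10) = 0.3182 × 10^0.667 = 0.3182 × 4.645 = 1.478 μm

D(10) = 1.48 μm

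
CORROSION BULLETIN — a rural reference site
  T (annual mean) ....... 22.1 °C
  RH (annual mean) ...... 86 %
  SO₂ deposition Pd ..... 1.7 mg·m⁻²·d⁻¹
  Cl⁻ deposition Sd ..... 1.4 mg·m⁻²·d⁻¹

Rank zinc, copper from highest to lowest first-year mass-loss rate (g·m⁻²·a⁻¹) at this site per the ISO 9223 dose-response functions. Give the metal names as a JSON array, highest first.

zinc: f(T) = -0.071·(T−10) [T>10 °C] = -0.8591
  SO₂ term: 0.0129·1.7^0.44·exp(0.046·86-0.8591) = 0.3605
  Cl⁻ term: 0.0175·1.4^0.57·exp(0.008·86+0.085·22.1) = 0.276
  sum: 0.3605 + 0.276 → r_corr = 0.6366 μm/a
  mass loss = 0.6366 μm/a × 7.14 g/cm³ = 4.545 g·m⁻²·a⁻¹
copper: temperature factor f = -0.080·(12.1) = -0.9680
  Pd branch = 0.0053·Pd^0.26·e^(0.059·RH+f) = 0.3693 μm/a
  Sd branch = 0.01025·Sd^0.27·e^(0.036·RH+0.049·T) = 0.7329 μm/a
  sum: 0.3693 + 0.7329 → r_corr = 1.102 μm/a
  mass loss = 1.102 μm/a × 8.96 g/cm³ = 9.876 g·m⁻²·a⁻¹
Ordering by g·m⁻²·a⁻¹: copper (9.88) > zinc (4.55)

["copper", "zinc"]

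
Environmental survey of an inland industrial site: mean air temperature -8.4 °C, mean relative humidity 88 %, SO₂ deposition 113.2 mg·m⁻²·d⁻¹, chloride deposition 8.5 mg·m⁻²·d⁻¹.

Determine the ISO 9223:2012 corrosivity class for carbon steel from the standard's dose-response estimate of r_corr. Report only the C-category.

carbon steel: T≤10 °C ⇒ hinge +0.150·(-8.4−10) = -2.7600
  sulphur-dioxide contribution → 7.615 μm/a
  chloride contribution → 5.013 μm/a
  ⇒ r_corr(carbon steel) = 12.63 μm/a
12.6 μm/a falls in (1.3, 25] for carbon steel → category C2

C2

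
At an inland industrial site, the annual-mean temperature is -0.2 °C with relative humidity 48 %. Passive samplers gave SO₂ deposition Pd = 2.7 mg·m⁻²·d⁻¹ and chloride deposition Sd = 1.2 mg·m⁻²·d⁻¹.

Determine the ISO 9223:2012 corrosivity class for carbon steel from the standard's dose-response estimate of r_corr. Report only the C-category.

C2

carbon steel: f(T) = +0.150·(T−10) [T≤10 °C] = -1.5300
  SO₂ term: 1.77·2.7^0.52·exp(0.02·48-1.5300) = 1.678
  Sd branch = 0.102·Sd^0.62·e^(0.033·RH+0.04·T) = 0.5523 μm/a
  r_corr = 1.678 + 0.5523 = 2.23 μm/a
Category bounds: 1.3…25 μm/a bracket r_corr ⇒ C2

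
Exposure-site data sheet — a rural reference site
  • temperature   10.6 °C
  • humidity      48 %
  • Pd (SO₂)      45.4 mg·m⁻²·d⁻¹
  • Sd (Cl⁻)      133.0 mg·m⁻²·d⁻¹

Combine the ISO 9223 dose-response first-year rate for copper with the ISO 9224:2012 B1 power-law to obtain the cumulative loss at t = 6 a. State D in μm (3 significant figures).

D(6) = 1.96 μm

copper: temperature factor f = -0.080·(0.6) = -0.0480
  SO₂ term: 0.0053·45.4^0.26·exp(0.059·48-0.0480) = 0.2313
  Cl⁻ term: 0.01025·133.0^0.27·exp(0.036·48+0.049·10.6) = 0.3632
  r_corr = 0.2313 + 0.3632 = 0.5945 μm/a
ISO 9224: D(t) = r_corr · t^b with b = 0.667 (copper, B1)
  D(6) = 0.5945 × 6^0.667 = 0.5945 × 3.304 = 1.964 μm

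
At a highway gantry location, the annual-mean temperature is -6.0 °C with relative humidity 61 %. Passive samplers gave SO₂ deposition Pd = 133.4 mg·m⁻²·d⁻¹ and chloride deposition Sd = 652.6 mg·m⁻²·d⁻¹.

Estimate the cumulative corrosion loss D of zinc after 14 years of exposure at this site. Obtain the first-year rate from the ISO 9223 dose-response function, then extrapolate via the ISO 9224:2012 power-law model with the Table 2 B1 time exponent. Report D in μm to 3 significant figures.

D(14) = 14.4 μm

zinc: T≤10 °C ⇒ hinge +0.038·(-6.0−10) = -0.6080
  Pd branch = 0.0129·Pd^0.44·e^(0.046·RH+f) = 1.001 μm/a
  Cl⁻ term: 0.0175·652.6^0.57·exp(0.008·61+0.085·-6.0) = 0.6884
  r_corr = 1.001 + 0.6884 = 1.689 μm/a
Power-law: D(14) = r_corr · 14^0.813
  D(14) = 1.689 × 14^0.813 = 1.689 × 8.547 = 14.43 μm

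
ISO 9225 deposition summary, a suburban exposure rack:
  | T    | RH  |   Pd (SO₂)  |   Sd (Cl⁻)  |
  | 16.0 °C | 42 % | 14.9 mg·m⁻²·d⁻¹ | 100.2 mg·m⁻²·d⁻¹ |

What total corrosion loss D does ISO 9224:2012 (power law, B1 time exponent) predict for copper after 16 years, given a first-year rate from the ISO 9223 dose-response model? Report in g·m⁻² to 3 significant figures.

copper: T>10 °C ⇒ hinge -0.080·(16.0−10) = -0.4800
  sulphur-dioxide contribution → 0.07889 μm/a
  chloride contribution → 0.3533 μm/a
  ⇒ r_corr(copper) = 0.4322 μm/a
ISO 9224: D(t) = r_corr · t^b with b = 0.667 (copper, B1)
  D(16) = 0.4322 × 16^0.667 = 0.4322 × 6.355 = 2.747 μm
  Mass loss = 2.747 μm × 8.96 g/cm³ = 24.61 g·m⁻²

D(16) = 24.6 g·m⁻²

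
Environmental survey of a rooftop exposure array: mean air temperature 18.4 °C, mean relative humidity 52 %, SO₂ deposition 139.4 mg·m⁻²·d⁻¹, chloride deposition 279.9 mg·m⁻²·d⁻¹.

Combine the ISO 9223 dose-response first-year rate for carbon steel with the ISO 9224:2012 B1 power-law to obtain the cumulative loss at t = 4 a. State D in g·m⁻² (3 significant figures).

D(4) = 1.30e+03 g·m⁻²

carbon steel: T>10 °C ⇒ hinge -0.054·(18.4−10) = -0.4536
  SO₂ term: 1.77·139.4^0.52·exp(0.02·52-0.4536) = 41.46
  Sd branch = 0.102·Sd^0.62·e^(0.033·RH+0.04·T) = 38.96 μm/a
  r_corr = 41.46 + 38.96 = 80.42 μm/a
Long-term exponent b (ISO 9224 Table 2, B1) = 0.523
  D(4) = 80.42 × 4^0.523 = 80.42 × 2.065 = 166.1 μm
  Mass loss = 166.1 μm × 7.85 g/cm³ = 1304 g·m⁻²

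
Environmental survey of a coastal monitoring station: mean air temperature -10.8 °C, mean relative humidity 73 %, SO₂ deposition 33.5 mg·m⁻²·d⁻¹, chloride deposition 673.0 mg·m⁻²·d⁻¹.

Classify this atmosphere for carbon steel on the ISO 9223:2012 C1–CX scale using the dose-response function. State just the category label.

C3

carbon steel: temperature factor f = +0.150·(-20.8) = -3.1200
  sulphur-dioxide contribution → 2.09 μm/a
  chloride contribution → 41.74 μm/a
  ⇒ r_corr(carbon steel) = 43.83 μm/a
43.8 μm/a falls in (25, 50] for carbon steel → category C3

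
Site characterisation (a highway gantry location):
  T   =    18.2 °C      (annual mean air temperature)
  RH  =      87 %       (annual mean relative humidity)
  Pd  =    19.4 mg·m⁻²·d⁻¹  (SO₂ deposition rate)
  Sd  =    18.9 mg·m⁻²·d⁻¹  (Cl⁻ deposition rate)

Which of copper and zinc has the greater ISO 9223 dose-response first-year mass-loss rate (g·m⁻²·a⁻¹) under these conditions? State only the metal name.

copper: T>10 °C ⇒ hinge -0.080·(18.2−10) = -0.6560
  SO₂ term: 0.0053·19.4^0.26·exp(0.059·87-0.6560) = 1.008
  Sd branch = 0.01025·Sd^0.27·e^(0.036·RH+0.049·T) = 1.267 μm/a
  sum: 1.008 + 1.267 → r_corr = 2.275 μm/a
  mass loss = 2.275 μm/a × 8.96 g/cm³ = 20.39 g·m⁻²·a⁻¹
zinc: f(T) = -0.071·(T−10) [T>10 °C] = -0.5822
  Pd branch = 0.0129·Pd^0.44·e^(0.046·RH+f) = 1.454 μm/a
  Cl⁻ term: 0.0175·18.9^0.57·exp(0.008·87+0.085·18.2) = 0.8805
  r_corr = 1.454 + 0.8805 = 2.334 μm/a
  mass loss = 2.334 μm/a × 7.14 g/cm³ = 16.67 g·m⁻²·a⁻¹
Ordering by g·m⁻²·a⁻¹: copper (20.4) > zinc (16.7)

copper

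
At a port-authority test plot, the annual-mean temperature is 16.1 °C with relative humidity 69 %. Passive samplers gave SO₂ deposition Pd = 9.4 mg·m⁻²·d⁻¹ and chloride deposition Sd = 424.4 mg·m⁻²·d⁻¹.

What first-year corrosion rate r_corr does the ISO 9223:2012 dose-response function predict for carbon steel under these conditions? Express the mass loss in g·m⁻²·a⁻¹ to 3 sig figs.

r_corr = 760 g·m⁻²·a⁻¹

carbon steel: f(T) = -0.054·(T−10) [T>10 °C] = -0.3294
  SO₂ term: 1.77·9.4^0.52·exp(0.02·69-0.3294) = 16.23
  Cl⁻ term: 0.102·424.4^0.62·exp(0.033·69+0.04·16.1) = 80.61
  sum: 16.23 + 80.61 → r_corr = 96.84 μm/a
Convert to mass loss: 96.84 μm/a × 7.85 g/cm³ = 760.2 g·m⁻²·a⁻¹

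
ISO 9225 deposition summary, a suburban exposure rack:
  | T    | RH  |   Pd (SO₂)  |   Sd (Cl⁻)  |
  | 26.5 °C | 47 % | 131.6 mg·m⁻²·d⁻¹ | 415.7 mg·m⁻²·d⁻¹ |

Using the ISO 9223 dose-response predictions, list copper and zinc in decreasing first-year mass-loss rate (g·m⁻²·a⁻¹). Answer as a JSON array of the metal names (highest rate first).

["zinc", "copper"]

copper: T>10 °C ⇒ hinge -0.080·(26.5−10) = -1.3200
  SO₂ term: 0.0053·131.6^0.26·exp(0.059·47-1.3200) = 0.0806
  Cl⁻ term: 0.01025·415.7^0.27·exp(0.036·47+0.049·26.5) = 1.039
  sum: 0.0806 + 1.039 → r_corr = 1.119 μm/a
  mass loss = 1.119 μm/a × 8.96 g/cm³ = 10.03 g·m⁻²·a⁻¹
zinc: f(T) = -0.071·(T−10) [T>10 °C] = -1.1715
  Pd branch = 0.0129·Pd^0.44·e^(0.046·RH+f) = 0.2973 μm/a
  Cl⁻ term: 0.0175·415.7^0.57·exp(0.008·47+0.085·26.5) = 7.539
  r_corr = 0.2973 + 7.539 = 7.836 μm/a
  mass loss = 7.836 μm/a × 7.14 g/cm³ = 55.95 g·m⁻²·a⁻¹
Ordering by g·m⁻²·a⁻¹: zinc (55.9) > copper (10)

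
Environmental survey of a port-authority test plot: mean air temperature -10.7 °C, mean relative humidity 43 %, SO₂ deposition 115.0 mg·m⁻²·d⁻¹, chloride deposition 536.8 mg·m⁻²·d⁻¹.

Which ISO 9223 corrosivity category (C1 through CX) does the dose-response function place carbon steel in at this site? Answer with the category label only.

C2

carbon steel: T≤10 °C ⇒ hinge +0.150·(-10.7−10) = -3.1050
  sulphur-dioxide contribution → 2.211 μm/a
  chloride contribution → 13.54 μm/a
  ⇒ r_corr(carbon steel) = 15.75 μm/a
ISO 9223 Table 2 (carbon steel): 1.3 < 15.7 ≤ 25 μm/a ⇒ C2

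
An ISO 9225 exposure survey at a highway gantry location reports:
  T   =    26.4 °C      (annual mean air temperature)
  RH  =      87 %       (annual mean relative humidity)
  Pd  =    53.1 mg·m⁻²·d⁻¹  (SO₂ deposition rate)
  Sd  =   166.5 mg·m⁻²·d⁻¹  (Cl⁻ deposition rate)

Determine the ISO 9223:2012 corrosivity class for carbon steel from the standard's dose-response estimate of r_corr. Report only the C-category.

carbon steel: T>10 °C ⇒ hinge -0.054·(26.4−10) = -0.8856
  sulphur-dioxide contribution → 32.82 μm/a
  chloride contribution → 123.4 μm/a
  ⇒ r_corr(carbon steel) = 156.2 μm/a
Category bounds: 80…200 μm/a bracket r_corr ⇒ C5

C5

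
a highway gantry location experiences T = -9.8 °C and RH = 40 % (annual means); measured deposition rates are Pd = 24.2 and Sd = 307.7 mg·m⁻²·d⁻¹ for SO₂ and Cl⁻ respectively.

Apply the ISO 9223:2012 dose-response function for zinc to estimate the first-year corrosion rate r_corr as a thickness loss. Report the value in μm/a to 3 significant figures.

zinc: f(T) = +0.038·(T−10) [T≤10 °C] = -0.7524
  sulphur-dioxide contribution → 0.1555 μm/a
  chloride contribution → 0.2745 μm/a
  ⇒ r_corr(zinc) = 0.43 μm/a

r_corr = 0.430 μm/a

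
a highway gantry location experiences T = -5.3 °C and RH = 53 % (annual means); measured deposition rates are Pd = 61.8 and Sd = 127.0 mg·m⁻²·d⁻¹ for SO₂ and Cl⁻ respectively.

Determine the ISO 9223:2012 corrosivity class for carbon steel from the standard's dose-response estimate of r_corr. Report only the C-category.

carbon steel: temperature factor f = +0.150·(-15.3) = -2.2950
  sulphur-dioxide contribution → 4.395 μm/a
  chloride contribution → 9.56 μm/a
  total first-year rate 13.95 μm/a
ISO 9223 Table 2 (carbon steel): 1.3 < 14 ≤ 25 μm/a ⇒ C2

C2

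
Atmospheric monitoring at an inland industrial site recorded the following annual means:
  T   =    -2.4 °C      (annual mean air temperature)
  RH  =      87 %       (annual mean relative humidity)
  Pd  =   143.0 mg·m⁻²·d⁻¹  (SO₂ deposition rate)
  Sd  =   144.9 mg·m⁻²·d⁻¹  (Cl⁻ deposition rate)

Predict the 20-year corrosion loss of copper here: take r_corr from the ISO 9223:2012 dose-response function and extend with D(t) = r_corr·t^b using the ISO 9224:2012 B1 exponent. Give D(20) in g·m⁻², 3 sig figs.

copper: f(T) = +0.126·(T−10) [T≤10 °C] = -1.5624
  Pd branch = 0.0053·Pd^0.26·e^(0.059·RH+f) = 0.6845 μm/a
  Cl⁻ term: 0.01025·144.9^0.27·exp(0.036·87+0.049·-2.4) = 0.8005
  r_corr = 0.6845 + 0.8005 = 1.485 μm/a
Long-term exponent b (ISO 9224 Table 2, B1) = 0.667
  D(20) = 1.485 × 20^0.667 = 1.485 × 7.375 = 10.95 μm
  Mass loss = 10.95 μm × 8.96 g/cm³ = 98.13 g·m⁻²

D(20) = 98.1 g·m⁻²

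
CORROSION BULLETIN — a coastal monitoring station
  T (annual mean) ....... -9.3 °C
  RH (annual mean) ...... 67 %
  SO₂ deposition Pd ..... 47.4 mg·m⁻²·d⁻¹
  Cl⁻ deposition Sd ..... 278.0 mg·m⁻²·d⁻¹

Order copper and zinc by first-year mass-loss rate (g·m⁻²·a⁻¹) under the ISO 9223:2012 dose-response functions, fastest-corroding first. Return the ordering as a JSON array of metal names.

copper: f(T) = +0.126·(T−10) [T≤10 °C] = -2.4318
  Pd branch = 0.0053·Pd^0.26·e^(0.059·RH+f) = 0.06616 μm/a
  Cl⁻ term: 0.01025·278.0^0.27·exp(0.036·67+0.049·-9.3) = 0.3313
  r_corr = 0.06616 + 0.3313 = 0.3975 μm/a
  mass loss = 0.3975 μm/a × 8.96 g/cm³ = 3.561 g·m⁻²·a⁻¹
zinc: temperature factor f = +0.038·(-19.3) = -0.7334
  SO₂ term: 0.0129·47.4^0.44·exp(0.046·67-0.7334) = 0.7378
  Cl⁻ term: 0.0175·278.0^0.57·exp(0.008·67+0.085·-9.3) = 0.3354
  r_corr = 0.7378 + 0.3354 = 1.073 μm/a
  mass loss = 1.073 μm/a × 7.14 g/cm³ = 7.663 g·m⁻²·a⁻¹
Ordering by g·m⁻²·a⁻¹: zinc (7.66) > copper (3.56)

["zinc", "copper"]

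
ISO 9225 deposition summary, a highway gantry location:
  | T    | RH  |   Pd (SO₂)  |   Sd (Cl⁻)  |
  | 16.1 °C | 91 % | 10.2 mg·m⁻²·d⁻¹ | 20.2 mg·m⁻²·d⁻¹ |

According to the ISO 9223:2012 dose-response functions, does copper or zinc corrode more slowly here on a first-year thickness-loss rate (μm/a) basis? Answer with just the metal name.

copper: temperature factor f = -0.080·(6.1) = -0.4880
  Pd branch = 0.0053·Pd^0.26·e^(0.059·RH+f) = 1.277 μm/a
  Cl⁻ term: 0.01025·20.2^0.27·exp(0.036·91+0.049·16.1) = 1.344
  r_corr = 1.277 + 1.344 = 2.622 μm/a
zinc: temperature factor f = -0.071·(6.1) = -0.4331
  SO₂ term: 0.0129·10.2^0.44·exp(0.046·91-0.4331) = 1.528
  Cl⁻ term: 0.0175·20.2^0.57·exp(0.008·91+0.085·16.1) = 0.7899
  sum: 1.528 + 0.7899 → r_corr = 2.318 μm/a
Ordering by μm/a: copper (2.62) > zinc (2.32)

zinc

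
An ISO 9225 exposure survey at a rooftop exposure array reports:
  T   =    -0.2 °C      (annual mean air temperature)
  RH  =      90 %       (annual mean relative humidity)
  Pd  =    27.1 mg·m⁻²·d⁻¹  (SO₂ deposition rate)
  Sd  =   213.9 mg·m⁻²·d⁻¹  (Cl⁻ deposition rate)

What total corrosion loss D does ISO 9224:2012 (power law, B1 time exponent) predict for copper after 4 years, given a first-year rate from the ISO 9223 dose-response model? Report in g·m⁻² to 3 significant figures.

copper: temperature factor f = +0.126·(-10.2) = -1.2852
  SO₂ term: 0.0053·27.1^0.26·exp(0.059·90-1.2852) = 0.6995
  Cl⁻ term: 0.01025·213.9^0.27·exp(0.036·90+0.049·-0.2) = 1.103
  r_corr = 0.6995 + 1.103 = 1.803 μm/a
Long-term exponent b (ISO 9224 Table 2, B1) = 0.667
  D(4) = 1.803 × 4^0.667 = 1.803 × 2.521 = 4.545 μm
  Mass loss = 4.545 μm × 8.96 g/cm³ = 40.72 g·m⁻²

D(4) = 40.7 g·m⁻²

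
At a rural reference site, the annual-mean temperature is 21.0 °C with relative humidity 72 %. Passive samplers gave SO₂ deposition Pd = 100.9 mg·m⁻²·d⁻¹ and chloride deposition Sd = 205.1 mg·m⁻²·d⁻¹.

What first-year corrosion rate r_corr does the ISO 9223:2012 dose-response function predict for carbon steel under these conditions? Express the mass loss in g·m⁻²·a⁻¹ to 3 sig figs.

r_corr = 898 g·m⁻²·a⁻¹

carbon steel: T>10 °C ⇒ hinge -0.054·(21.0−10) = -0.5940
  SO₂ term: 1.77·100.9^0.52·exp(0.02·72-0.5940) = 45.44
  Sd branch = 0.102·Sd^0.62·e^(0.033·RH+0.04·T) = 68.98 μm/a
  sum: 45.44 + 68.98 → r_corr = 114.4 μm/a
Convert to mass loss: 114.4 μm/a × 7.85 g/cm³ = 898.2 g·m⁻²·a⁻¹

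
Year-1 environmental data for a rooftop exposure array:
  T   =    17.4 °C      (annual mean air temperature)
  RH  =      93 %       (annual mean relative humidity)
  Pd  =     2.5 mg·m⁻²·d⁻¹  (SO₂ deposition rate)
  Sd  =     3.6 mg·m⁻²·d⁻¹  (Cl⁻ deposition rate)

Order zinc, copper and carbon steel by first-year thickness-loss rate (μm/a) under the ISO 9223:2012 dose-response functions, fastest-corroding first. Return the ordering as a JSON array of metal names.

["carbon steel", "copper", "zinc"]

zinc: temperature factor f = -0.071·(7.4) = -0.5254
  SO₂ term: 0.0129·2.5^0.44·exp(0.046·93-0.5254) = 0.823
  Cl⁻ term: 0.0175·3.6^0.57·exp(0.008·93+0.085·17.4) = 0.3354
  sum: 0.823 + 0.3354 → r_corr = 1.158 μm/a
copper: temperature factor f = -0.080·(7.4) = -0.5920
  Pd branch = 0.0053·Pd^0.26·e^(0.059·RH+f) = 0.8987 μm/a
  Cl⁻ term: 0.01025·3.6^0.27·exp(0.036·93+0.049·17.4) = 0.9665
  r_corr = 0.8987 + 0.9665 = 1.865 μm/a
carbon steel: T>10 °C ⇒ hinge -0.054·(17.4−10) = -0.3996
  SO₂ term: 1.77·2.5^0.52·exp(0.02·93-0.3996) = 12.28
  Cl⁻ term: 0.102·3.6^0.62·exp(0.033·93+0.04·17.4) = 9.742
  r_corr = 12.28 + 9.742 = 22.02 μm/a
Ordering by μm/a: carbon steel (22) > copper (1.87) > zinc (1.16)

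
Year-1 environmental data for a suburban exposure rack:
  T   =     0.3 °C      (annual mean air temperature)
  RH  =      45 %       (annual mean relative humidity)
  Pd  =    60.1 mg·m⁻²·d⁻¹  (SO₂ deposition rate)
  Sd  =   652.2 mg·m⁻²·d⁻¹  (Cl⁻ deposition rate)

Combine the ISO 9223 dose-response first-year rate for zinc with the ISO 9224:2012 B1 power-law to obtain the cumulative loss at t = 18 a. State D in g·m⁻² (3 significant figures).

D(18) = 110 g·m⁻²

zinc: temperature factor f = +0.038·(-9.7) = -0.3686
  SO₂ term: 0.0129·60.1^0.44·exp(0.046·45-0.3686) = 0.4287
  Cl⁻ term: 0.0175·652.2^0.57·exp(0.008·45+0.085·0.3) = 1.034
  sum: 0.4287 + 1.034 → r_corr = 1.463 μm/a
Long-term exponent b (ISO 9224 Table 2, B1) = 0.813
  D(18) = 1.463 × 18^0.813 = 1.463 × 10.48 = 15.34 μm
  Mass loss = 15.34 μm × 7.14 g/cm³ = 109.5 g·m⁻²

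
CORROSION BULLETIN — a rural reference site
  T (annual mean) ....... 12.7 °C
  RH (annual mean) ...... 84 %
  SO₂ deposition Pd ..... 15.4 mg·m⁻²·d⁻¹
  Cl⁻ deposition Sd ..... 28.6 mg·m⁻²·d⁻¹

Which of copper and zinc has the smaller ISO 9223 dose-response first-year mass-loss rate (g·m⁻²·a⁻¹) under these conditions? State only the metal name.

zinc

copper: f(T) = -0.080·(T−10) [T>10 °C] = -0.2160
  Pd branch = 0.0053·Pd^0.26·e^(0.059·RH+f) = 1.235 μm/a
  Sd branch = 0.01025·Sd^0.27·e^(0.036·RH+0.049·T) = 0.9717 μm/a
  sum: 1.235 + 0.9717 → r_corr = 2.206 μm/a
  mass loss = 2.206 μm/a × 8.96 g/cm³ = 19.77 g·m⁻²·a⁻¹
zinc: temperature factor f = -0.071·(2.7) = -0.1917
  SO₂ term: 0.0129·15.4^0.44·exp(0.046·84-0.1917) = 1.69
  Sd branch = 0.0175·Sd^0.57·e^(0.008·RH+0.085·T) = 0.6821 μm/a
  r_corr = 1.69 + 0.6821 = 2.372 μm/a
  mass loss = 2.372 μm/a × 7.14 g/cm³ = 16.94 g·m⁻²·a⁻¹
Ordering by g·m⁻²·a⁻¹: copper (19.8) > zinc (16.9)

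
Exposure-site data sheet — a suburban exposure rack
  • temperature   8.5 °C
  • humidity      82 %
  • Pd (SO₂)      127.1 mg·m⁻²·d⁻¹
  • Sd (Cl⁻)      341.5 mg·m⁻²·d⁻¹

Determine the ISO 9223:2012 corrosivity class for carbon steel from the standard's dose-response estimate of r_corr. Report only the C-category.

C5

carbon steel: T≤10 °C ⇒ hinge +0.150·(8.5−10) = -0.2250
  sulphur-dioxide contribution → 90.5 μm/a
  chloride contribution → 79.83 μm/a
  ⇒ r_corr(carbon steel) = 170.3 μm/a
170 μm/a falls in (80, 200] for carbon steel → category C5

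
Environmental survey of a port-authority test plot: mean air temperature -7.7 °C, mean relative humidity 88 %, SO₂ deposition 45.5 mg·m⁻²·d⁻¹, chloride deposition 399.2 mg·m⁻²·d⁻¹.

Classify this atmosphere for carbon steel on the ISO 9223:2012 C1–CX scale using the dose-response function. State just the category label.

carbon steel: temperature factor f = +0.150·(-17.7) = -2.6550
  sulphur-dioxide contribution → 5.266 μm/a
  chloride contribution → 56.07 μm/a
  ⇒ r_corr(carbon steel) = 61.34 μm/a
Category bounds: 50…80 μm/a bracket r_corr ⇒ C4

C4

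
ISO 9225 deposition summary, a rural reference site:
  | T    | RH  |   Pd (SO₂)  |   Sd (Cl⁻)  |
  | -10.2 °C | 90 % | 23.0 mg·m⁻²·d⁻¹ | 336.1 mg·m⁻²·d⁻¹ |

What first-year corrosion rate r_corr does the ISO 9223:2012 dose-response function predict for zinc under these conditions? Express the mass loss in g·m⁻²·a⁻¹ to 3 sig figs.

zinc: T≤10 °C ⇒ hinge +0.038·(-10.2−10) = -0.7676
  SO₂ term: 0.0129·23.0^0.44·exp(0.046·90-0.7676) = 1.494
  Sd branch = 0.0175·Sd^0.57·e^(0.008·RH+0.085·T) = 0.4162 μm/a
  r_corr = 1.494 + 0.4162 = 1.91 μm/a
Convert to mass loss: 1.91 μm/a × 7.14 g/cm³ = 13.64 g·m⁻²·a⁻¹

r_corr = 13.6 g·m⁻²·a⁻¹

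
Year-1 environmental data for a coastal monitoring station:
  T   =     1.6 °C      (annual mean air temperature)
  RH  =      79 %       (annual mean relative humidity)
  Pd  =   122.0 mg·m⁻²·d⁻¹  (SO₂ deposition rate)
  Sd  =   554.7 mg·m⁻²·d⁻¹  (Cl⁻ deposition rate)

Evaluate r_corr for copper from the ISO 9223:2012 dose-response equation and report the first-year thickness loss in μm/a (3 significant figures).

r_corr = 1.73 μm/a

copper: T≤10 °C ⇒ hinge +0.126·(1.6−10) = -1.0584
  sulphur-dioxide contribution → 0.6781 μm/a
  chloride contribution → 1.049 μm/a
  ⇒ r_corr(copper) = 1.727 μm/a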